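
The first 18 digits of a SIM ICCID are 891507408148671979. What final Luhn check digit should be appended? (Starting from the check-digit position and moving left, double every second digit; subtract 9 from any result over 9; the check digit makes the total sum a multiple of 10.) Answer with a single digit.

4

Partial digits right→left: 9 7 9 1 7 6 8 4 1 8 0 4 7 0 5 1 9 8
Double every second digit counting from the check-digit position (so the 1st, 3rd, 5th, ... of the partial from the right).
  doubled (with −9 where >9): 9 9 5 7 2 0 5 1 9 → sum 47
  kept as-is: 7 1 6 4 8 4 0 1 8 → sum 39
Total = 47 + 39 = 86.
Check digit = (10 − (86 mod 10)) mod 10 = 4.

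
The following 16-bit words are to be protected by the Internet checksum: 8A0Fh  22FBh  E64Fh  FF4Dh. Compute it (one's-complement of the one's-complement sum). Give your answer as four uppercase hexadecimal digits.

6D57

One's-complement addition (fold any carry out of bit 15 back into bit 0):
  0x8A0F + 0x22FB = 0x0AD0A
  0xAD0A + 0xE64F = 0x19359 → wrap carry → 0x935A
  0x935A + 0xFF4D = 0x192A7 → wrap carry → 0x92A8
One's-complement sum = 0x92A8.
Checksum = ~0x92A8 & 0xFFFF = 0x6D57.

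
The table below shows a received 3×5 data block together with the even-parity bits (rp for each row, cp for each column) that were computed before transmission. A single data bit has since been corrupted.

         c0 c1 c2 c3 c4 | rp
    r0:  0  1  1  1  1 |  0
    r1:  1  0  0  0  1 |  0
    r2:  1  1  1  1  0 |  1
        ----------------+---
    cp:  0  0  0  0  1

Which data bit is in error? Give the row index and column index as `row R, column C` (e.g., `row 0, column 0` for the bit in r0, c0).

Recompute each row's even parity and compare to rp:
  r0: data parity 0, sent rp 0 → ok
  r1: data parity 0, sent rp 0 → ok
  r2: data parity 0, sent rp 1 → mismatch
Recompute each column's even parity and compare to cp:
  c0: data parity 0, sent cp 0 → ok
  c1: data parity 0, sent cp 0 → ok
  c2: data parity 0, sent cp 0 → ok
  c3: data parity 0, sent cp 0 → ok
  c4: data parity 0, sent cp 1 → mismatch
Exactly one row (r2) and one column (c4) fail → the flipped bit is at their intersection.

row 2, column 4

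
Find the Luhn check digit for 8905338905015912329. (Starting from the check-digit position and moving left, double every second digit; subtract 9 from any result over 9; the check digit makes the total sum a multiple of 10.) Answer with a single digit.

Partial digits right→left: 9 2 3 2 1 9 5 1 0 5 0 9 8 3 3 5 0 9 8
Double every second digit counting from the check-digit position (so the 1st, 3rd, 5th, ... of the partial from the right).
  doubled (with −9 where >9): 9 6 2 1 0 0 7 6 0 7 → sum 38
  kept as-is: 2 2 9 1 5 9 3 5 9 → sum 45
Total = 38 + 45 = 83.
Check digit = (10 − (83 mod 10)) mod 10 = 7.

7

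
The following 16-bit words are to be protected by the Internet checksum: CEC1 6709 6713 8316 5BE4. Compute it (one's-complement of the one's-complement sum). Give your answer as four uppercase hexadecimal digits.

8426

One's-complement addition (fold any carry out of bit 15 back into bit 0):
  0xCEC1 + 0x6709 = 0x135CA → wrap carry → 0x35CB
  0x35CB + 0x6713 = 0x09CDE
  0x9CDE + 0x8316 = 0x11FF4 → wrap carry → 0x1FF5
  0x1FF5 + 0x5BE4 = 0x07BD9
One's-complement sum = 0x7BD9.
Checksum = ~0x7BD9 & 0xFFFF = 0x8426.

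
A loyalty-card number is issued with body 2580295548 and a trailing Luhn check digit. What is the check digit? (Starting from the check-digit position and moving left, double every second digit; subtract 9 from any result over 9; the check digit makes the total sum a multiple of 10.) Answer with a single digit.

Partial digits right→left: 8 4 5 5 9 2 0 8 5 2
Double every second digit counting from the check-digit position (so the 1st, 3rd, 5th, ... of the partial from the right).
  doubled (with −9 where >9): 7 1 9 0 1 → sum 18
  kept as-is: 4 5 2 8 2 → sum 21
Total = 18 + 21 = 39.
Check digit = (10 − (39 mod 10)) mod 10 = 1.

1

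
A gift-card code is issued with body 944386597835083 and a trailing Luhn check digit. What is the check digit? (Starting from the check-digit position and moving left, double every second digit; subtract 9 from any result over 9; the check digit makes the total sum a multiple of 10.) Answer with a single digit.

5

Partial digits right→left: 3 8 0 5 3 8 7 9 5 6 8 3 4 4 9
Double every second digit counting from the check-digit position (so the 1st, 3rd, 5th, ... of the partial from the right).
  doubled (with −9 where >9): 6 0 6 5 1 7 8 9 → sum 42
  kept as-is: 8 5 8 9 6 3 4 → sum 43
Total = 42 + 43 = 85.
Check digit = (10 − (85 mod 10)) mod 10 = 5.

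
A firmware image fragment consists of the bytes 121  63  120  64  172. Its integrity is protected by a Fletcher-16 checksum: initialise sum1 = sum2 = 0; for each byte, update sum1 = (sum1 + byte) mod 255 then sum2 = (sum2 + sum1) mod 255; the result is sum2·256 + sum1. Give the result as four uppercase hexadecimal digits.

Running sums (mod 255):
  after byte 0 (121): sum1=121, sum2=121
  after byte 1 (63): sum1=184, sum2=50
  after byte 2 (120): sum1=49, sum2=99
  after byte 3 (64): sum1=113, sum2=212
  after byte 4 (172): sum1=30, sum2=242
Checksum = sum2·256 + sum1 = 242·256 + 30 = 61982 = 0xF21E.

F21E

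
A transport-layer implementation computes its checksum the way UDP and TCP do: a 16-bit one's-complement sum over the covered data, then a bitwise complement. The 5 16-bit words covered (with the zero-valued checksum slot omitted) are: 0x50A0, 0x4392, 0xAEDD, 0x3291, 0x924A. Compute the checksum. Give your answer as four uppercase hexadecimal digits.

One's-complement addition (fold any carry out of bit 15 back into bit 0):
  0x50A0 + 0x4392 = 0x09432
  0x9432 + 0xAEDD = 0x1430F → wrap carry → 0x4310
  0x4310 + 0x3291 = 0x075A1
  0x75A1 + 0x924A = 0x107EB → wrap carry → 0x07EC
One's-complement sum = 0x07EC.
Checksum = ~0x07EC & 0xFFFF = 0xF813.

F813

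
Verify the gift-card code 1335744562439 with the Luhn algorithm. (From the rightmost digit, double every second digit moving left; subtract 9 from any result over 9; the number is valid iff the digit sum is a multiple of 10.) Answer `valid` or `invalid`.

From the right, keep odd positions and double even positions (subtract 9 from any doubled value over 9):
  doubled (positions 2,4,...): 6 4 1 8 1 6 → sum 26
  kept (positions 1,3,...): 9 4 6 4 7 3 1 → sum 34
Total = 60.
60 mod 10 = 0, so the number is valid.

valid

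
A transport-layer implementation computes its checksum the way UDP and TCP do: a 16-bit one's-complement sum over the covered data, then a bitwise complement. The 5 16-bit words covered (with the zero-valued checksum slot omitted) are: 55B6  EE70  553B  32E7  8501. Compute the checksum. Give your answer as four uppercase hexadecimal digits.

AEB4

One's-complement addition (fold any carry out of bit 15 back into bit 0):
  0x55B6 + 0xEE70 = 0x14426 → wrap carry → 0x4427
  0x4427 + 0x553B = 0x09962
  0x9962 + 0x32E7 = 0x0CC49
  0xCC49 + 0x8501 = 0x1514A → wrap carry → 0x514B
One's-complement sum = 0x514B.
Checksum = ~0x514B & 0xFFFF = 0xAEB4.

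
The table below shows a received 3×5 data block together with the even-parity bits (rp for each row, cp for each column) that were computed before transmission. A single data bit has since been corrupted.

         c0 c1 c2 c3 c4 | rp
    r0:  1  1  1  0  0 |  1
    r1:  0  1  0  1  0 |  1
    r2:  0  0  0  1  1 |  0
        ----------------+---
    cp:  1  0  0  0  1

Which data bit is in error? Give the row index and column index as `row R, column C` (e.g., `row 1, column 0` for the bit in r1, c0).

row 1, column 2

Recompute each row's even parity and compare to rp:
  r0: data parity 1, sent rp 1 → ok
  r1: data parity 0, sent rp 1 → mismatch
  r2: data parity 0, sent rp 0 → ok
Recompute each column's even parity and compare to cp:
  c0: data parity 1, sent cp 1 → ok
  c1: data parity 0, sent cp 0 → ok
  c2: data parity 1, sent cp 0 → mismatch
  c3: data parity 0, sent cp 0 → ok
  c4: data parity 1, sent cp 1 → ok
Exactly one row (r1) and one column (c2) fail → the flipped bit is at their intersection.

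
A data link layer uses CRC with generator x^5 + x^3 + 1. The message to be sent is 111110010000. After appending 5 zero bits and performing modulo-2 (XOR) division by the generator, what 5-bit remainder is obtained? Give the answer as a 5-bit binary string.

Append 5 zeros: 11111001000000000. Divide by 101001 (XOR where the leading bit is 1):
  pos 0: 111110 XOR 101001 = 010111
  pos 1: 101110 XOR 101001 = 000111
  pos 4: 111100 XOR 101001 = 010101
  pos 5: 101010 XOR 101001 = 000011
  pos 9: 110000 XOR 101001 = 011001
  pos 10: 110010 XOR 101001 = 011011
  pos 11: 110110 XOR 101001 = 011111
Remainder (last 5 bits) = 11111. This is the CRC / FCS.

11111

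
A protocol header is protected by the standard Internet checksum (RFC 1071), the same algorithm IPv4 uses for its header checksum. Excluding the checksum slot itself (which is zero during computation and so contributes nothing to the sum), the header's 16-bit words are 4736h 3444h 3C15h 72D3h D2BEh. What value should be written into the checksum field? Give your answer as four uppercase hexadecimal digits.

One's-complement addition (fold any carry out of bit 15 back into bit 0):
  0x4736 + 0x3444 = 0x07B7A
  0x7B7A + 0x3C15 = 0x0B78F
  0xB78F + 0x72D3 = 0x12A62 → wrap carry → 0x2A63
  0x2A63 + 0xD2BE = 0x0FD21
One's-complement sum = 0xFD21.
Checksum = ~0xFD21 & 0xFFFF = 0x02DE.

02DE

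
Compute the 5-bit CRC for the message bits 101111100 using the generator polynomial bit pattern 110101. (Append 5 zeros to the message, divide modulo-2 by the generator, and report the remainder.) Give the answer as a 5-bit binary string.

Append 5 zeros: 10111110000000. Divide by 110101 (XOR where the leading bit is 1):
  pos 0: 101111 XOR 110101 = 011010
  pos 1: 110101 XOR 110101 = 000000
Remainder (last 5 bits) = 00000. This is the CRC / FCS.

00000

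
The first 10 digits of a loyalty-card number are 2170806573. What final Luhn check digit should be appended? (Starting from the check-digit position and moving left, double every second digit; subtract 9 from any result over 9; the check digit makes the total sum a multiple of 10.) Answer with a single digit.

1

Partial digits right→left: 3 7 5 6 0 8 0 7 1 2
Double every second digit counting from the check-digit position (so the 1st, 3rd, 5th, ... of the partial from the right).
  doubled (with −9 where >9): 6 1 0 0 2 → sum 9
  kept as-is: 7 6 8 7 2 → sum 30
Total = 9 + 30 = 39.
Check digit = (10 − (39 mod 10)) mod 10 = 1.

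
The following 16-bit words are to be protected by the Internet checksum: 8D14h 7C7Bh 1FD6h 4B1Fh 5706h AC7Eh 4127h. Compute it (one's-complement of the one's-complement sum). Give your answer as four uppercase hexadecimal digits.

One's-complement addition (fold any carry out of bit 15 back into bit 0):
  0x8D14 + 0x7C7B = 0x1098F → wrap carry → 0x0990
  0x0990 + 0x1FD6 = 0x02966
  0x2966 + 0x4B1F = 0x07485
  0x7485 + 0x5706 = 0x0CB8B
  0xCB8B + 0xAC7E = 0x17809 → wrap carry → 0x780A
  0x780A + 0x4127 = 0x0B931
One's-complement sum = 0xB931.
Checksum = ~0xB931 & 0xFFFF = 0x46CE.

46CE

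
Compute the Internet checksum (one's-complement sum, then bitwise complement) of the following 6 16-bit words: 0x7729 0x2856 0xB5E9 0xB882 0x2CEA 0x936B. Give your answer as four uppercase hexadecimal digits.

One's-complement addition (fold any carry out of bit 15 back into bit 0):
  0x7729 + 0x2856 = 0x09F7F
  0x9F7F + 0xB5E9 = 0x15568 → wrap carry → 0x5569
  0x5569 + 0xB882 = 0x10DEB → wrap carry → 0x0DEC
  0x0DEC + 0x2CEA = 0x03AD6
  0x3AD6 + 0x936B = 0x0CE41
One's-complement sum = 0xCE41.
Checksum = ~0xCE41 & 0xFFFF = 0x31BE.

31BE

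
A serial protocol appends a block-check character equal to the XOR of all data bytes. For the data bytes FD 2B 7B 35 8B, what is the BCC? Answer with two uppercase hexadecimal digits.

XOR the bytes together:
  start with 0xFD
  0xFD ⊕ 0x2B = 0xD6
  0xD6 ⊕ 0x7B = 0xAD
  0xAD ⊕ 0x35 = 0x98
  0x98 ⊕ 0x8B = 0x13

13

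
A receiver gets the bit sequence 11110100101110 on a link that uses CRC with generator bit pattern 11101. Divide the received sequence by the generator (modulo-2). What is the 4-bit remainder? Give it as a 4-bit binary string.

0111

Modulo-2 division of 11110100101110 by 11101:
  pos 0: 11110 XOR 11101 = 00011
  pos 3: 11100 XOR 11101 = 00001
  pos 7: 11011 XOR 11101 = 00110
  pos 9: 11010 XOR 11101 = 00111
Remainder = 0111 (nonzero — an error is detected).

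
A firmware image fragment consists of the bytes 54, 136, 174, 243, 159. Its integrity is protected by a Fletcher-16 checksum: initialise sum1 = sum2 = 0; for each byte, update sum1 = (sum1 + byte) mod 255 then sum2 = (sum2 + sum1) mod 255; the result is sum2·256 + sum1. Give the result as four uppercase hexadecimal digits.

Running sums (mod 255):
  after byte 0 (54): sum1=54, sum2=54
  after byte 1 (136): sum1=190, sum2=244
  after byte 2 (174): sum1=109, sum2=98
  after byte 3 (243): sum1=97, sum2=195
  after byte 4 (159): sum1=1, sum2=196
Checksum = sum2·256 + sum1 = 196·256 + 1 = 50177 = 0xC401.

C401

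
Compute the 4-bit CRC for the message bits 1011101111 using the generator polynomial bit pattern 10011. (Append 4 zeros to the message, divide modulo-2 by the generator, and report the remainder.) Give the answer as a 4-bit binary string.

1100

Append 4 zeros: 10111011110000. Divide by 10011 (XOR where the leading bit is 1):
  pos 0: 10111 XOR 10011 = 00100
  pos 2: 10001 XOR 10011 = 00010
  pos 5: 10111 XOR 10011 = 00100
  pos 7: 10000 XOR 10011 = 00011
Remainder (last 4 bits) = 1100. This is the CRC / FCS.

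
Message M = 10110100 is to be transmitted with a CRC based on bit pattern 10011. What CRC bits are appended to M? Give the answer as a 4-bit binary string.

1101

Append 4 zeros: 101101000000. Divide by 10011 (XOR where the leading bit is 1):
  pos 0: 10110 XOR 10011 = 00101
  pos 2: 10110 XOR 10011 = 00101
  pos 4: 10100 XOR 10011 = 00111
  pos 6: 11100 XOR 10011 = 01111
  pos 7: 11110 XOR 10011 = 01101
Remainder (last 4 bits) = 1101. This is the CRC / FCS.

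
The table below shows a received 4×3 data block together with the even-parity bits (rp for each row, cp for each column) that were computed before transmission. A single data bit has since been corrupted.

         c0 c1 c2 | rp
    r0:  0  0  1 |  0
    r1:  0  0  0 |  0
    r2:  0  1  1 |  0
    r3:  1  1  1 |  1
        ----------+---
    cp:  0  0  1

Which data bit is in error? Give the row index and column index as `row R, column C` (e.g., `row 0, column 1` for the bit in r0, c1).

Recompute each row's even parity and compare to rp:
  r0: data parity 1, sent rp 0 → mismatch
  r1: data parity 0, sent rp 0 → ok
  r2: data parity 0, sent rp 0 → ok
  r3: data parity 1, sent rp 1 → ok
Recompute each column's even parity and compare to cp:
  c0: data parity 1, sent cp 0 → mismatch
  c1: data parity 0, sent cp 0 → ok
  c2: data parity 1, sent cp 1 → ok
Exactly one row (r0) and one column (c0) fail → the flipped bit is at their intersection.

row 0, column 0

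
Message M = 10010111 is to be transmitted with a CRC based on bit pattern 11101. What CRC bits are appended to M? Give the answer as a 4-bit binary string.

1011

Append 4 zeros: 100101110000. Divide by 11101 (XOR where the leading bit is 1):
  pos 0: 10010 XOR 11101 = 01111
  pos 1: 11111 XOR 11101 = 00010
  pos 4: 10110 XOR 11101 = 01011
  pos 5: 10110 XOR 11101 = 01011
  pos 6: 10110 XOR 11101 = 01011
  pos 7: 10110 XOR 11101 = 01011
Remainder (last 4 bits) = 1011. This is the CRC / FCS.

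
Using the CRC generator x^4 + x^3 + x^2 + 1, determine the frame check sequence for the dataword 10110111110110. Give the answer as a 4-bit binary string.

Append 4 zeros: 101101111101100000. Divide by 11101 (XOR where the leading bit is 1):
  pos 0: 10110 XOR 11101 = 01011
  pos 1: 10111 XOR 11101 = 01010
  pos 2: 10101 XOR 11101 = 01000
  pos 3: 10001 XOR 11101 = 01100
  pos 4: 11001 XOR 11101 = 00100
  pos 6: 10010 XOR 11101 = 01111
  pos 7: 11111 XOR 11101 = 00010
  pos 10: 10100 XOR 11101 = 01001
  pos 11: 10010 XOR 11101 = 01111
  pos 12: 11110 XOR 11101 = 00011
Remainder (last 4 bits) = 0110. This is the CRC / FCS.

0110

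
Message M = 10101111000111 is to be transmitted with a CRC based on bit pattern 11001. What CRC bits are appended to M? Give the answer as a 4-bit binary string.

1010

Append 4 zeros: 101011110001110000. Divide by 11001 (XOR where the leading bit is 1):
  pos 0: 10101 XOR 11001 = 01100
  pos 1: 11001 XOR 11001 = 00000
  pos 6: 11000 XOR 11001 = 00001
  pos 10: 11110 XOR 11001 = 00111
  pos 12: 11100 XOR 11001 = 00101
Remainder (last 4 bits) = 1010. This is the CRC / FCS.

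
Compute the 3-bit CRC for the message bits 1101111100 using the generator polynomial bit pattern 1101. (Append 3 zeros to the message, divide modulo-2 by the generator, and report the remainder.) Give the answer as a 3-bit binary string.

Append 3 zeros: 1101111100000. Divide by 1101 (XOR where the leading bit is 1):
  pos 0: 1101 XOR 1101 = 0000
  pos 4: 1111 XOR 1101 = 0010
  pos 6: 1000 XOR 1101 = 0101
  pos 7: 1010 XOR 1101 = 0111
  pos 8: 1110 XOR 1101 = 0011
Remainder (last 3 bits) = 110. This is the CRC / FCS.

110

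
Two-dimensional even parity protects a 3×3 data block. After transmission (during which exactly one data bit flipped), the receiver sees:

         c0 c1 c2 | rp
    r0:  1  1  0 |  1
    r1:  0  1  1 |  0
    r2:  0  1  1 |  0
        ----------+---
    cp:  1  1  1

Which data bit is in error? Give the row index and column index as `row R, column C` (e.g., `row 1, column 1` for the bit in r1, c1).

Recompute each row's even parity and compare to rp:
  r0: data parity 0, sent rp 1 → mismatch
  r1: data parity 0, sent rp 0 → ok
  r2: data parity 0, sent rp 0 → ok
Recompute each column's even parity and compare to cp:
  c0: data parity 1, sent cp 1 → ok
  c1: data parity 1, sent cp 1 → ok
  c2: data parity 0, sent cp 1 → mismatch
Exactly one row (r0) and one column (c2) fail → the flipped bit is at their intersection.

row 0, column 2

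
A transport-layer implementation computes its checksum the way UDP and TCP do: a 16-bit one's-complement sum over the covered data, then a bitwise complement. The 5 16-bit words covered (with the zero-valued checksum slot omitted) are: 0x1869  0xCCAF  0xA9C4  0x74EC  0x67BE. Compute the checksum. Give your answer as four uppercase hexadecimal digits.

9477

One's-complement addition (fold any carry out of bit 15 back into bit 0):
  0x1869 + 0xCCAF = 0x0E518
  0xE518 + 0xA9C4 = 0x18EDC → wrap carry → 0x8EDD
  0x8EDD + 0x74EC = 0x103C9 → wrap carry → 0x03CA
  0x03CA + 0x67BE = 0x06B88
One's-complement sum = 0x6B88.
Checksum = ~0x6B88 & 0xFFFF = 0x9477.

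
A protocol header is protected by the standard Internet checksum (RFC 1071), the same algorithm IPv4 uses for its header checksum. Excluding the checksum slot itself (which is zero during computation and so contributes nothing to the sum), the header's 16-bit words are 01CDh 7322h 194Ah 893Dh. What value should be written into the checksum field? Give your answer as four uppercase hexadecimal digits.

E888

One's-complement addition (fold any carry out of bit 15 back into bit 0):
  0x01CD + 0x7322 = 0x074EF
  0x74EF + 0x194A = 0x08E39
  0x8E39 + 0x893D = 0x11776 → wrap carry → 0x1777
One's-complement sum = 0x1777.
Checksum = ~0x1777 & 0xFFFF = 0xE888.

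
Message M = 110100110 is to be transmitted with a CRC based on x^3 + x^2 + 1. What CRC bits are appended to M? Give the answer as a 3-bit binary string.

Append 3 zeros: 110100110000. Divide by 1101 (XOR where the leading bit is 1):
  pos 0: 1101 XOR 1101 = 0000
  pos 6: 1100 XOR 1101 = 0001
Remainder (last 3 bits) = 100. This is the CRC / FCS.

100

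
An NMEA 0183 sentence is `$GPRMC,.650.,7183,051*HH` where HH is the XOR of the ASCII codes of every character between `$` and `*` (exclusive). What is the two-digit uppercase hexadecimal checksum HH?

6D

XOR the ASCII codes of the payload characters:
  'G' = 0x47 → acc = 0x47
  'P' = 0x50 → acc = 0x17
  'R' = 0x52 → acc = 0x45
  'M' = 0x4D → acc = 0x08
  'C' = 0x43 → acc = 0x4B
  ',' = 0x2C → acc = 0x67
  '.' = 0x2E → acc = 0x49
  '6' = 0x36 → acc = 0x7F
  '5' = 0x35 → acc = 0x4A
  '0' = 0x30 → acc = 0x7A
  '.' = 0x2E → acc = 0x54
  ',' = 0x2C → acc = 0x78
  '7' = 0x37 → acc = 0x4F
  '1' = 0x31 → acc = 0x7E
  '8' = 0x38 → acc = 0x46
  '3' = 0x33 → acc = 0x75
  ',' = 0x2C → acc = 0x59
  '0' = 0x30 → acc = 0x69
  '5' = 0x35 → acc = 0x5C
  '1' = 0x31 → acc = 0x6D
Checksum = 0x6D.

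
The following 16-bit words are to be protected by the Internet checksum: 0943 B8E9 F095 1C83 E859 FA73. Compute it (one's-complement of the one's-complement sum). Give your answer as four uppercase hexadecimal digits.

4DEC

One's-complement addition (fold any carry out of bit 15 back into bit 0):
  0x0943 + 0xB8E9 = 0x0C22C
  0xC22C + 0xF095 = 0x1B2C1 → wrap carry → 0xB2C2
  0xB2C2 + 0x1C83 = 0x0CF45
  0xCF45 + 0xE859 = 0x1B79E → wrap carry → 0xB79F
  0xB79F + 0xFA73 = 0x1B212 → wrap carry → 0xB213
One's-complement sum = 0xB213.
Checksum = ~0xB213 & 0xFFFF = 0x4DEC.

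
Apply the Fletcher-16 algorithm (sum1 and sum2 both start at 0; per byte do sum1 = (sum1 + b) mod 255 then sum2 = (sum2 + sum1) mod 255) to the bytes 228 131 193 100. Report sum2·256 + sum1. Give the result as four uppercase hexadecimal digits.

Running sums (mod 255):
  after byte 0 (228): sum1=228, sum2=228
  after byte 1 (131): sum1=104, sum2=77
  after byte 2 (193): sum1=42, sum2=119
  after byte 3 (100): sum1=142, sum2=6
Checksum = sum2·256 + sum1 = 6·256 + 142 = 1678 = 0x068E.

068E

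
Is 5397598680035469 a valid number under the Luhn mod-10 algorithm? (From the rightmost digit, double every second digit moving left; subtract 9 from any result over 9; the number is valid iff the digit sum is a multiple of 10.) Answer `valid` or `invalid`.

From the right, keep odd positions and double even positions (subtract 9 from any doubled value over 9):
  doubled (positions 2,4,...): 3 1 0 7 7 1 9 1 → sum 29
  kept (positions 1,3,...): 9 4 3 0 6 9 7 3 → sum 41
Total = 70.
70 mod 10 = 0, so the number is valid.

valid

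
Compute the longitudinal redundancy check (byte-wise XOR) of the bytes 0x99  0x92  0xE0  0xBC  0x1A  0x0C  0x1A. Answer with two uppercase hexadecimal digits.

5B

XOR the bytes together:
  start with 0x99
  0x99 ⊕ 0x92 = 0x0B
  0x0B ⊕ 0xE0 = 0xEB
  0xEB ⊕ 0xBC = 0x57
  0x57 ⊕ 0x1A = 0x4D
  0x4D ⊕ 0x0C = 0x41
  0x41 ⊕ 0x1A = 0x5B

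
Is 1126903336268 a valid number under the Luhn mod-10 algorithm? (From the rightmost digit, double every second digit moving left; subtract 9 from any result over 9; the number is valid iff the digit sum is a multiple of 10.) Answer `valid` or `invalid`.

invalid

From the right, keep odd positions and double even positions (subtract 9 from any doubled value over 9):
  doubled (positions 2,4,...): 3 3 6 0 3 2 → sum 17
  kept (positions 1,3,...): 8 2 3 3 9 2 1 → sum 28
Total = 45.
45 mod 10 = 5, so the number is invalid.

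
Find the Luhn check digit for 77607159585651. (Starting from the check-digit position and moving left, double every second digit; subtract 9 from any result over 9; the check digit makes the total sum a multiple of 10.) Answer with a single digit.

Partial digits right→left: 1 5 6 5 8 5 9 5 1 7 0 6 7 7
Double every second digit counting from the check-digit position (so the 1st, 3rd, 5th, ... of the partial from the right).
  doubled (with −9 where >9): 2 3 7 9 2 0 5 → sum 28
  kept as-is: 5 5 5 5 7 6 7 → sum 40
Total = 28 + 40 = 68.
Check digit = (10 − (68 mod 10)) mod 10 = 2.

2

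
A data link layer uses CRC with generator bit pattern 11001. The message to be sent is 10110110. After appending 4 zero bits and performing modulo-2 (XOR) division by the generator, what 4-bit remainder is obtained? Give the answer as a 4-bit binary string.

0010

Append 4 zeros: 101101100000. Divide by 11001 (XOR where the leading bit is 1):
  pos 0: 10110 XOR 11001 = 01111
  pos 1: 11111 XOR 11001 = 00110
  pos 3: 11010 XOR 11001 = 00011
  pos 6: 11000 XOR 11001 = 00001
Remainder (last 4 bits) = 0010. This is the CRC / FCS.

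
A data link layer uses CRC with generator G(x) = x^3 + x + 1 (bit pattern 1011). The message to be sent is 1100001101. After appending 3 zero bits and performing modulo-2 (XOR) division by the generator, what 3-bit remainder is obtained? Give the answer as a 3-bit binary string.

Append 3 zeros: 1100001101000. Divide by 1011 (XOR where the leading bit is 1):
  pos 0: 1100 XOR 1011 = 0111
  pos 1: 1110 XOR 1011 = 0101
  pos 2: 1010 XOR 1011 = 0001
  pos 5: 1110 XOR 1011 = 0101
  pos 6: 1011 XOR 1011 = 0000
Remainder (last 3 bits) = 000. This is the CRC / FCS.

000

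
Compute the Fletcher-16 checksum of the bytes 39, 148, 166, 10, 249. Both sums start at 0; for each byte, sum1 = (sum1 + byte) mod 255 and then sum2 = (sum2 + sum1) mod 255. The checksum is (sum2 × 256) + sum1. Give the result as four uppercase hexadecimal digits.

1866

Running sums (mod 255):
  after byte 0 (39): sum1=39, sum2=39
  after byte 1 (148): sum1=187, sum2=226
  after byte 2 (166): sum1=98, sum2=69
  after byte 3 (10): sum1=108, sum2=177
  after byte 4 (249): sum1=102, sum2=24
Checksum = sum2·256 + sum1 = 24·256 + 102 = 6246 = 0x1866.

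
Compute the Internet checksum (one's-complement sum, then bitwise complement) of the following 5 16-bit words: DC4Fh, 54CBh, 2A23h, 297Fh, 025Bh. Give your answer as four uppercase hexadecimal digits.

One's-complement addition (fold any carry out of bit 15 back into bit 0):
  0xDC4F + 0x54CB = 0x1311A → wrap carry → 0x311B
  0x311B + 0x2A23 = 0x05B3E
  0x5B3E + 0x297F = 0x084BD
  0x84BD + 0x025B = 0x08718
One's-complement sum = 0x8718.
Checksum = ~0x8718 & 0xFFFF = 0x78E7.

78E7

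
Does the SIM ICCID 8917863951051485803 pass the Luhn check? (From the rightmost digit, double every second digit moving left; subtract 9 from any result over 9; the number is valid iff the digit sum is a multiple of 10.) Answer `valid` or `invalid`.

From the right, keep odd positions and double even positions (subtract 9 from any doubled value over 9):
  doubled (positions 2,4,...): 0 1 8 1 2 9 3 5 9 → sum 38
  kept (positions 1,3,...): 3 8 8 1 0 5 3 8 1 8 → sum 45
Total = 83.
83 mod 10 = 3, so the number is invalid.

invalid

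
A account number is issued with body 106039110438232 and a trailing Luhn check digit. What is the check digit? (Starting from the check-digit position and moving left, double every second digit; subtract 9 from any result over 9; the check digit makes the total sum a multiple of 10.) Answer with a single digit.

8

Partial digits right→left: 2 3 2 8 3 4 0 1 1 9 3 0 6 0 1
Double every second digit counting from the check-digit position (so the 1st, 3rd, 5th, ... of the partial from the right).
  doubled (with −9 where >9): 4 4 6 0 2 6 3 2 → sum 27
  kept as-is: 3 8 4 1 9 0 0 → sum 25
Total = 27 + 25 = 52.
Check digit = (10 − (52 mod 10)) mod 10 = 8.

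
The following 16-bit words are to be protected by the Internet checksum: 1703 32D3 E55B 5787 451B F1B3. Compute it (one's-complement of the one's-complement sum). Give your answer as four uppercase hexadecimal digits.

4277

One's-complement addition (fold any carry out of bit 15 back into bit 0):
  0x1703 + 0x32D3 = 0x049D6
  0x49D6 + 0xE55B = 0x12F31 → wrap carry → 0x2F32
  0x2F32 + 0x5787 = 0x086B9
  0x86B9 + 0x451B = 0x0CBD4
  0xCBD4 + 0xF1B3 = 0x1BD87 → wrap carry → 0xBD88
One's-complement sum = 0xBD88.
Checksum = ~0xBD88 & 0xFFFF = 0x4277.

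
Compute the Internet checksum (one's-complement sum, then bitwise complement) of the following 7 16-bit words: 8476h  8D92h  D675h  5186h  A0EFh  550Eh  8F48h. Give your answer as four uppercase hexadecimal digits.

One's-complement addition (fold any carry out of bit 15 back into bit 0):
  0x8476 + 0x8D92 = 0x11208 → wrap carry → 0x1209
  0x1209 + 0xD675 = 0x0E87E
  0xE87E + 0x5186 = 0x13A04 → wrap carry → 0x3A05
  0x3A05 + 0xA0EF = 0x0DAF4
  0xDAF4 + 0x550E = 0x13002 → wrap carry → 0x3003
  0x3003 + 0x8F48 = 0x0BF4B
One's-complement sum = 0xBF4B.
Checksum = ~0xBF4B & 0xFFFF = 0x40B4.

40B4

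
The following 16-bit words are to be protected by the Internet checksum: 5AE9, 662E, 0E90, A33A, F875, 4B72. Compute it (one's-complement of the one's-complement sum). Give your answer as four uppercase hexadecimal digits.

4935

One's-complement addition (fold any carry out of bit 15 back into bit 0):
  0x5AE9 + 0x662E = 0x0C117
  0xC117 + 0x0E90 = 0x0CFA7
  0xCFA7 + 0xA33A = 0x172E1 → wrap carry → 0x72E2
  0x72E2 + 0xF875 = 0x16B57 → wrap carry → 0x6B58
  0x6B58 + 0x4B72 = 0x0B6CA
One's-complement sum = 0xB6CA.
Checksum = ~0xB6CA & 0xFFFF = 0x4935.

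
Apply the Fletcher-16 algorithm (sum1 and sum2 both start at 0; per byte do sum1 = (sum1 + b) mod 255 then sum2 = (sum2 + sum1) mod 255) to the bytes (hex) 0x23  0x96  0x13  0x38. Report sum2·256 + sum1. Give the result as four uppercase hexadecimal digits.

Running sums (mod 255):
  after byte 0 (0x23): sum1=35, sum2=35
  after byte 1 (0x96): sum1=185, sum2=220
  after byte 2 (0x13): sum1=204, sum2=169
  after byte 3 (0x38): sum1=5, sum2=174
Checksum = sum2·256 + sum1 = 174·256 + 5 = 44549 = 0xAE05.

AE05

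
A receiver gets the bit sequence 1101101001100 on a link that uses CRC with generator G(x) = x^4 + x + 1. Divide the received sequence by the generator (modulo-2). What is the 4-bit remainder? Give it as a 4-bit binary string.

Modulo-2 division of 1101101001100 by 10011:
  pos 0: 11011 XOR 10011 = 01000
  pos 1: 10000 XOR 10011 = 00011
  pos 4: 11100 XOR 10011 = 01111
  pos 5: 11111 XOR 10011 = 01100
  pos 6: 11001 XOR 10011 = 01010
  pos 7: 10100 XOR 10011 = 00111
Remainder = 1110 (nonzero — an error is detected).

1110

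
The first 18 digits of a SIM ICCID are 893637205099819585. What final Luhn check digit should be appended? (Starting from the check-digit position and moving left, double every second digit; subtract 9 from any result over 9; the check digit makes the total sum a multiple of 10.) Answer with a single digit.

Partial digits right→left: 5 8 5 9 1 8 9 9 0 5 0 2 7 3 6 3 9 8
Double every second digit counting from the check-digit position (so the 1st, 3rd, 5th, ... of the partial from the right).
  doubled (with −9 where >9): 1 1 2 9 0 0 5 3 9 → sum 30
  kept as-is: 8 9 8 9 5 2 3 3 8 → sum 55
Total = 30 + 55 = 85.
Check digit = (10 − (85 mod 10)) mod 10 = 5.

5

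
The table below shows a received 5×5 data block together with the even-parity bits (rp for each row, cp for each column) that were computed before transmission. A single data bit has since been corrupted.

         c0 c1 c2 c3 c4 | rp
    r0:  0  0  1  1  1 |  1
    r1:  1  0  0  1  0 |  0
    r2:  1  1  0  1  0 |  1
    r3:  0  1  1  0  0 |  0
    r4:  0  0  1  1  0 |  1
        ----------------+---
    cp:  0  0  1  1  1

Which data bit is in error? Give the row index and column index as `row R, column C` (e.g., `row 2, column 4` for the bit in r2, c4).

row 4, column 3

Recompute each row's even parity and compare to rp:
  r0: data parity 1, sent rp 1 → ok
  r1: data parity 0, sent rp 0 → ok
  r2: data parity 1, sent rp 1 → ok
  r3: data parity 0, sent rp 0 → ok
  r4: data parity 0, sent rp 1 → mismatch
Recompute each column's even parity and compare to cp:
  c0: data parity 0, sent cp 0 → ok
  c1: data parity 0, sent cp 0 → ok
  c2: data parity 1, sent cp 1 → ok
  c3: data parity 0, sent cp 1 → mismatch
  c4: data parity 1, sent cp 1 → ok
Exactly one row (r4) and one column (c3) fail → the flipped bit is at their intersection.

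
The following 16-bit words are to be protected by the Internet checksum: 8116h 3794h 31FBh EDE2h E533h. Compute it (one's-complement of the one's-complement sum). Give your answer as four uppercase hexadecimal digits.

4243

One's-complement addition (fold any carry out of bit 15 back into bit 0):
  0x8116 + 0x3794 = 0x0B8AA
  0xB8AA + 0x31FB = 0x0EAA5
  0xEAA5 + 0xEDE2 = 0x1D887 → wrap carry → 0xD888
  0xD888 + 0xE533 = 0x1BDBB → wrap carry → 0xBDBC
One's-complement sum = 0xBDBC.
Checksum = ~0xBDBC & 0xFFFF = 0x4243.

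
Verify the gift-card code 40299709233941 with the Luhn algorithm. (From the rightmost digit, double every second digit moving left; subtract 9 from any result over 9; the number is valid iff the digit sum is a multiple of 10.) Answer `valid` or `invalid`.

From the right, keep odd positions and double even positions (subtract 9 from any doubled value over 9):
  doubled (positions 2,4,...): 8 6 4 0 9 4 8 → sum 39
  kept (positions 1,3,...): 1 9 3 9 7 9 0 → sum 38
Total = 77.
77 mod 10 = 7, so the number is invalid.

invalid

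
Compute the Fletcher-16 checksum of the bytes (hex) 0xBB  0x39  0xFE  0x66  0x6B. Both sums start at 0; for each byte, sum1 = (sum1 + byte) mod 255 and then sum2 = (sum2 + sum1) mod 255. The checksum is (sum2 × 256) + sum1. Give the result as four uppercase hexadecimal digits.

Running sums (mod 255):
  after byte 0 (0xBB): sum1=187, sum2=187
  after byte 1 (0x39): sum1=244, sum2=176
  after byte 2 (0xFE): sum1=243, sum2=164
  after byte 3 (0x66): sum1=90, sum2=254
  after byte 4 (0x6B): sum1=197, sum2=196
Checksum = sum2·256 + sum1 = 196·256 + 197 = 50373 = 0xC4C5.

C4C5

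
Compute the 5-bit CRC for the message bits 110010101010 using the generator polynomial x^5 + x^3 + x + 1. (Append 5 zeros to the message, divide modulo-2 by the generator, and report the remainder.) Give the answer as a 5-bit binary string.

Append 5 zeros: 11001010101000000. Divide by 101011 (XOR where the leading bit is 1):
  pos 0: 110010 XOR 101011 = 011001
  pos 1: 110011 XOR 101011 = 011000
  pos 2: 110000 XOR 101011 = 011011
  pos 3: 110111 XOR 101011 = 011100
  pos 4: 111000 XOR 101011 = 010011
  pos 5: 100111 XOR 101011 = 001100
  pos 7: 110000 XOR 101011 = 011011
  pos 8: 110110 XOR 101011 = 011101
  pos 9: 111010 XOR 101011 = 010001
  pos 10: 100010 XOR 101011 = 001001
Remainder (last 5 bits) = 10010. This is the CRC / FCS.

10010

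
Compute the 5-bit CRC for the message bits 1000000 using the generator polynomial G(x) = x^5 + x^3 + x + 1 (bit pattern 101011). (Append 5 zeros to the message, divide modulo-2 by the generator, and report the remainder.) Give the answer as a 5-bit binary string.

01101

Append 5 zeros: 100000000000. Divide by 101011 (XOR where the leading bit is 1):
  pos 0: 100000 XOR 101011 = 001011
  pos 2: 101100 XOR 101011 = 000111
  pos 5: 111000 XOR 101011 = 010011
  pos 6: 100110 XOR 101011 = 001101
Remainder (last 5 bits) = 01101. This is the CRC / FCS.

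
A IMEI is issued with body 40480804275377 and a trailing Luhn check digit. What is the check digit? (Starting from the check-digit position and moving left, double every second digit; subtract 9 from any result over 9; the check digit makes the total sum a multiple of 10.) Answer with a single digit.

0

Partial digits right→left: 7 7 3 5 7 2 4 0 8 0 8 4 0 4
Double every second digit counting from the check-digit position (so the 1st, 3rd, 5th, ... of the partial from the right).
  doubled (with −9 where >9): 5 6 5 8 7 7 0 → sum 38
  kept as-is: 7 5 2 0 0 4 4 → sum 22
Total = 38 + 22 = 60.
Check digit = (10 − (60 mod 10)) mod 10 = 0.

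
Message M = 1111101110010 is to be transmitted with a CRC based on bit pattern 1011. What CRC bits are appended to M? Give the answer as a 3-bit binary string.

Append 3 zeros: 1111101110010000. Divide by 1011 (XOR where the leading bit is 1):
  pos 0: 1111 XOR 1011 = 0100
  pos 1: 1001 XOR 1011 = 0010
  pos 3: 1001 XOR 1011 = 0010
  pos 5: 1011 XOR 1011 = 0000
  pos 11: 1000 XOR 1011 = 0011
Remainder (last 3 bits) = 110. This is the CRC / FCS.

110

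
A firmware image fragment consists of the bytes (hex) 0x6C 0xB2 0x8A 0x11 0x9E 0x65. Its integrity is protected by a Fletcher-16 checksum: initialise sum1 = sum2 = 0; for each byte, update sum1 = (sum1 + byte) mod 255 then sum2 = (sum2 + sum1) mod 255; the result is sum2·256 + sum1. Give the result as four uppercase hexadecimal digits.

08BE

Running sums (mod 255):
  after byte 0 (0x6C): sum1=108, sum2=108
  after byte 1 (0xB2): sum1=31, sum2=139
  after byte 2 (0x8A): sum1=169, sum2=53
  after byte 3 (0x11): sum1=186, sum2=239
  after byte 4 (0x9E): sum1=89, sum2=73
  after byte 5 (0x65): sum1=190, sum2=8
Checksum = sum2·256 + sum1 = 8·256 + 190 = 2238 = 0x08BE.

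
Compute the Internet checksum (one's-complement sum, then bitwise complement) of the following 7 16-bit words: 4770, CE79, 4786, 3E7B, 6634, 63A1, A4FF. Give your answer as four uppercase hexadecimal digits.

F53E

One's-complement addition (fold any carry out of bit 15 back into bit 0):
  0x4770 + 0xCE79 = 0x115E9 → wrap carry → 0x15EA
  0x15EA + 0x4786 = 0x05D70
  0x5D70 + 0x3E7B = 0x09BEB
  0x9BEB + 0x6634 = 0x1021F → wrap carry → 0x0220
  0x0220 + 0x63A1 = 0x065C1
  0x65C1 + 0xA4FF = 0x10AC0 → wrap carry → 0x0AC1
One's-complement sum = 0x0AC1.
Checksum = ~0x0AC1 & 0xFFFF = 0xF53E.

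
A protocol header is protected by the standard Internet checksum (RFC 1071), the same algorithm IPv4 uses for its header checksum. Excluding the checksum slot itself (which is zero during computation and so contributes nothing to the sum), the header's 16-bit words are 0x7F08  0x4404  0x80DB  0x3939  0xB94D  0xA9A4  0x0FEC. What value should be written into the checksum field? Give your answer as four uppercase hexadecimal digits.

1000

One's-complement addition (fold any carry out of bit 15 back into bit 0):
  0x7F08 + 0x4404 = 0x0C30C
  0xC30C + 0x80DB = 0x143E7 → wrap carry → 0x43E8
  0x43E8 + 0x3939 = 0x07D21
  0x7D21 + 0xB94D = 0x1366E → wrap carry → 0x366F
  0x366F + 0xA9A4 = 0x0E013
  0xE013 + 0x0FEC = 0x0EFFF
One's-complement sum = 0xEFFF.
Checksum = ~0xEFFF & 0xFFFF = 0x1000.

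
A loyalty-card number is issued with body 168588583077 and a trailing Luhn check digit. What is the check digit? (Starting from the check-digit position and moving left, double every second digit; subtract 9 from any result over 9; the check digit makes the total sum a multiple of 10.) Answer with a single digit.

5

Partial digits right→left: 7 7 0 3 8 5 8 8 5 8 6 1
Double every second digit counting from the check-digit position (so the 1st, 3rd, 5th, ... of the partial from the right).
  doubled (with −9 where >9): 5 0 7 7 1 3 → sum 23
  kept as-is: 7 3 5 8 8 1 → sum 32
Total = 23 + 32 = 55.
Check digit = (10 − (55 mod 10)) mod 10 = 5.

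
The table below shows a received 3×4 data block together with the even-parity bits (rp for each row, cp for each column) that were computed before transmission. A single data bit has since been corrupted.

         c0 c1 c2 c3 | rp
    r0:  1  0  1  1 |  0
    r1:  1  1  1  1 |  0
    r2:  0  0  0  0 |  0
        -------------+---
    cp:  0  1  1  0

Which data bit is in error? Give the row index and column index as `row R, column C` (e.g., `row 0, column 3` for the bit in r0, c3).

row 0, column 2

Recompute each row's even parity and compare to rp:
  r0: data parity 1, sent rp 0 → mismatch
  r1: data parity 0, sent rp 0 → ok
  r2: data parity 0, sent rp 0 → ok
Recompute each column's even parity and compare to cp:
  c0: data parity 0, sent cp 0 → ok
  c1: data parity 1, sent cp 1 → ok
  c2: data parity 0, sent cp 1 → mismatch
  c3: data parity 0, sent cp 0 → ok
Exactly one row (r0) and one column (c2) fail → the flipped bit is at their intersection.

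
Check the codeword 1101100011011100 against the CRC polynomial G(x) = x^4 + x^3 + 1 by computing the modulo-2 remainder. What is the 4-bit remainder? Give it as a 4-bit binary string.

Modulo-2 division of 1101100011011100 by 11001:
  pos 0: 11011 XOR 11001 = 00010
  pos 3: 10000 XOR 11001 = 01001
  pos 4: 10011 XOR 11001 = 01010
  pos 5: 10101 XOR 11001 = 01100
  pos 6: 11000 XOR 11001 = 00001
  pos 10: 11110 XOR 11001 = 00111
Remainder = 1110 (nonzero — an error is detected).

1110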